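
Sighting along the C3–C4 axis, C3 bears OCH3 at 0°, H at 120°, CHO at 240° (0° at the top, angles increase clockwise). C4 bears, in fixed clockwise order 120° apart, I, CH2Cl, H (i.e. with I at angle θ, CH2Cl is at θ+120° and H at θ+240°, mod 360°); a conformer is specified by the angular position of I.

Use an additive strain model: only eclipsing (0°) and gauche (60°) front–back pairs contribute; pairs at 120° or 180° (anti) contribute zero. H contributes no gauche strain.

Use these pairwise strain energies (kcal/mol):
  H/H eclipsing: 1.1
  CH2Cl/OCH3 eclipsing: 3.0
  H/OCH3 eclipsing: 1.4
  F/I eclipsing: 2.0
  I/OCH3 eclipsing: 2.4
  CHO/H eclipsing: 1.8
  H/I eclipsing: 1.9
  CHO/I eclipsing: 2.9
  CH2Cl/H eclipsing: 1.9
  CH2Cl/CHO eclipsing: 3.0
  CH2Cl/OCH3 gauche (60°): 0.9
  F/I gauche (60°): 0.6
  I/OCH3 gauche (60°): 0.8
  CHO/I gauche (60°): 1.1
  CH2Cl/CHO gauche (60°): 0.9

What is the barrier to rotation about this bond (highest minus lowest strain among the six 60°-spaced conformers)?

I at 0° is eclipsed. OCH3 at 0° is eclipsed with I at 0° (2.4); H at 120° is eclipsed with CH2Cl at 120° (1.9); CHO at 240° is eclipsed with H at 240° (1.8). Total 6.1 kcal/mol.
I at 60° is staggered. OCH3 at 0° is gauche with I at 60° (0.8); CHO at 240° is gauche with CH2Cl at 180° (0.9). Total 1.7 kcal/mol.
I at 120° is eclipsed. OCH3 at 0° is eclipsed with H at 0° (1.4); H at 120° is eclipsed with I at 120° (1.9); CHO at 240° is eclipsed with CH2Cl at 240° (3.0). Total 6.3 kcal/mol.
I at 180° is staggered. OCH3 at 0° is gauche with CH2Cl at 300° (0.9); CHO at 240° is gauche with I at 180° (1.1); CHO at 240° is gauche with CH2Cl at 300° (0.9). Total 2.9 kcal/mol.
I at 240° is eclipsed. OCH3 at 0° is eclipsed with CH2Cl at 0° (3.0); H at 120° is eclipsed with H at 120° (1.1); CHO at 240° is eclipsed with I at 240° (2.9). Total 7.0 kcal/mol.
I at 300° is staggered. OCH3 at 0° is gauche with I at 300° (0.8); OCH3 at 0° is gauche with CH2Cl at 60° (0.9); CHO at 240° is gauche with I at 300° (1.1). Total 2.8 kcal/mol.
Max at 240° (7.0 kcal/mol), min at 60° (1.7 kcal/mol); barrier = 5.3 kcal/mol.

5.3 kcal/mol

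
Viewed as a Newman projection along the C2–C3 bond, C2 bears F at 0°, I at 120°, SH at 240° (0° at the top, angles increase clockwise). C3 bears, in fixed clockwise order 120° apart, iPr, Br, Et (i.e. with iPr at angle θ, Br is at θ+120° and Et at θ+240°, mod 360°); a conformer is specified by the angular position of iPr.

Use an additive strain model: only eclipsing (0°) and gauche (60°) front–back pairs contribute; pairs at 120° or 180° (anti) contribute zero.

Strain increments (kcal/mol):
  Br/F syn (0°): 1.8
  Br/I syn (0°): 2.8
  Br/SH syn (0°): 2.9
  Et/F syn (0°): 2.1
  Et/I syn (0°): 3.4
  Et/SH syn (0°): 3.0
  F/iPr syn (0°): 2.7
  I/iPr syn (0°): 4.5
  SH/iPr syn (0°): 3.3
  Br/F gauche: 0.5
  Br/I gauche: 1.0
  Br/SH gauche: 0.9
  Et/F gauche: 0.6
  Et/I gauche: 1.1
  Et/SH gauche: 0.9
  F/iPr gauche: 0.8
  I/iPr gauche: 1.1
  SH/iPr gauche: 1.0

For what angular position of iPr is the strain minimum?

iPr at 0° (eclipsed): F–iPr eclipsed, I–Br eclipsed, SH–Et eclipsed; 2.7 + 2.8 + 3.0 = 8.5 kcal/mol.
iPr at 60° (staggered): F–iPr gauche, F–Et gauche, I–iPr gauche, I–Br gauche, SH–Br gauche, SH–Et gauche; 0.8 + 0.6 + 1.1 + 1.0 + 0.9 + 0.9 = 5.3 kcal/mol.
iPr at 120° (eclipsed): F–Et eclipsed, I–iPr eclipsed, SH–Br eclipsed; 2.1 + 4.5 + 2.9 = 9.5 kcal/mol.
iPr at 180° (staggered): F–Br gauche, F–Et gauche, I–iPr gauche, I–Et gauche, SH–iPr gauche, SH–Br gauche; 0.5 + 0.6 + 1.1 + 1.1 + 1.0 + 0.9 = 5.2 kcal/mol.
iPr at 240° (eclipsed): F–Br eclipsed, I–Et eclipsed, SH–iPr eclipsed; 1.8 + 3.4 + 3.3 = 8.5 kcal/mol.
iPr at 300° (staggered): F–iPr gauche, F–Br gauche, I–Br gauche, I–Et gauche, SH–iPr gauche, SH–Et gauche; 0.8 + 0.5 + 1.0 + 1.1 + 1.0 + 0.9 = 5.3 kcal/mol.
The minimum (5.2 kcal/mol) occurs with iPr at 180°.

180°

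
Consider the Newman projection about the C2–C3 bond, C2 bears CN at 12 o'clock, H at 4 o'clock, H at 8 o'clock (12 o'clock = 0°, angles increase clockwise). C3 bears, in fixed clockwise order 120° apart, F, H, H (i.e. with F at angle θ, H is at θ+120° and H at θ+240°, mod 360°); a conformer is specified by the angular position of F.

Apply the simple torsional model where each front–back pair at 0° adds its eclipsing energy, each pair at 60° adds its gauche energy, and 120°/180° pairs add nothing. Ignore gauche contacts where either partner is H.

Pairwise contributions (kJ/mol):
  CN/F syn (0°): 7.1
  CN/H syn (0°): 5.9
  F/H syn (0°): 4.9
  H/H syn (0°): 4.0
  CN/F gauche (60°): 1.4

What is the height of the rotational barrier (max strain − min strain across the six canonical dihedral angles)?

F at 0° (eclipsed): CN(0°)/F(0°) eclipsed 7.1; H(120°)/H(120°) eclipsed 4.0; H(240°)/H(240°) eclipsed 4.0 → 15.1 kJ/mol.
F at 60° (staggered): CN(0°)/F(60°) gauche 1.4 → 1.4 kJ/mol.
F at 120° (eclipsed): CN(0°)/H(0°) eclipsed 5.9; H(120°)/F(120°) eclipsed 4.9; H(240°)/H(240°) eclipsed 4.0 → 14.8 kJ/mol.
F at 180° (staggered): no non-H gauche contacts → 0.0 kJ/mol.
F at 240° (eclipsed): CN(0°)/H(0°) eclipsed 5.9; H(120°)/H(120°) eclipsed 4.0; H(240°)/F(240°) eclipsed 4.9 → 14.8 kJ/mol.
F at 300° (staggered): CN(0°)/F(300°) gauche 1.4 → 1.4 kJ/mol.
Max at 0° (15.1 kJ/mol), min at 180° (0.0 kJ/mol); barrier = 15.1 kJ/mol.

15.1 kJ/mol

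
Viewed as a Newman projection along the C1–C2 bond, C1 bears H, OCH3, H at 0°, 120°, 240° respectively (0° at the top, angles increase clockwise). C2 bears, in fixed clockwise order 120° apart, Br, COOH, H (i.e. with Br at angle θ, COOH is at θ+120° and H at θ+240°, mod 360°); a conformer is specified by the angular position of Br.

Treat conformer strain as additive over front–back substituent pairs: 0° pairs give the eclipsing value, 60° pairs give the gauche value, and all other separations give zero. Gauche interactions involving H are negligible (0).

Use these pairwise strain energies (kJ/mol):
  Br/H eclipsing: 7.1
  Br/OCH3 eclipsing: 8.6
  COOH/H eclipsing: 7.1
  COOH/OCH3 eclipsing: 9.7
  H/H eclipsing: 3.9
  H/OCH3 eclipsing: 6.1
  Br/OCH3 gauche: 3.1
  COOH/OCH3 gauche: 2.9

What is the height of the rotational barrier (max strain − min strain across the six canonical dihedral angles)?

17.8 kJ/mol

Br at 0° (eclipsed): H–Br eclipsed, OCH3–COOH eclipsed, H–H eclipsed; 7.1 + 9.7 + 3.9 = 20.7 kJ/mol.
Br at 60° (staggered): OCH3–Br gauche, OCH3–COOH gauche; 3.1 + 2.9 = 6.0 kJ/mol.
Br at 120° (eclipsed): H–H eclipsed, OCH3–Br eclipsed, H–COOH eclipsed; 3.9 + 8.6 + 7.1 = 19.6 kJ/mol.
Br at 180° (staggered): OCH3–Br gauche; 3.1 = 3.1 kJ/mol.
Br at 240° (eclipsed): H–COOH eclipsed, OCH3–H eclipsed, H–Br eclipsed; 7.1 + 6.1 + 7.1 = 20.3 kJ/mol.
Br at 300° (staggered): OCH3–COOH gauche; 2.9 = 2.9 kJ/mol.
Max at 0° (20.7 kJ/mol), min at 300° (2.9 kJ/mol); barrier = 17.8 kJ/mol.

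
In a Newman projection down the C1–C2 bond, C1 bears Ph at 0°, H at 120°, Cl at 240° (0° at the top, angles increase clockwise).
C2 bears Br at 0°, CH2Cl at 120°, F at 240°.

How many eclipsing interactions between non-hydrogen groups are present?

Non-H eclipsing pairs: Ph(0°)/Br(0°); Cl(240°)/F(240°) — 2 interactions.

2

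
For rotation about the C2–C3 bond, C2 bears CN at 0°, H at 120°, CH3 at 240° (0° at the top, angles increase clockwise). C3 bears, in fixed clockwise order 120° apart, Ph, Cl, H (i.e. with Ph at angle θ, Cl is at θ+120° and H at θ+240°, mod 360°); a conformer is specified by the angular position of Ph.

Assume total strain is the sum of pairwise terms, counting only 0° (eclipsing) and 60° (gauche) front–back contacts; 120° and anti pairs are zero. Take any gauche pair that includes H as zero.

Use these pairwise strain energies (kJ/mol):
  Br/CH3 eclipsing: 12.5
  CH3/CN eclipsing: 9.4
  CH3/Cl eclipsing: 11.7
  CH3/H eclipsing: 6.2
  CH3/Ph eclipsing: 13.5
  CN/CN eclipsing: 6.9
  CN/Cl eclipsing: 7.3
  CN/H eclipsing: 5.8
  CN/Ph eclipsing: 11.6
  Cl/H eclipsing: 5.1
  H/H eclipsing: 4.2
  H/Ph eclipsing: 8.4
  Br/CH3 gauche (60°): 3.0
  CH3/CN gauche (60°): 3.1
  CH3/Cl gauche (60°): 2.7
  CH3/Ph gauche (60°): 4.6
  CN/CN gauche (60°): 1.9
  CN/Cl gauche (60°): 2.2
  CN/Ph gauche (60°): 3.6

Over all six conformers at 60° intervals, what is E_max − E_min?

Ph at 0° is eclipsed. CN at 0° is eclipsed with Ph at 0° (11.6); H at 120° is eclipsed with Cl at 120° (5.1); CH3 at 240° is eclipsed with H at 240° (6.2). Total 22.9 kJ/mol.
Ph at 60° is staggered. CN at 0° is gauche with Ph at 60° (3.6); CH3 at 240° is gauche with Cl at 180° (2.7). Total 6.3 kJ/mol.
Ph at 120° is eclipsed. CN at 0° is eclipsed with H at 0° (5.8); H at 120° is eclipsed with Ph at 120° (8.4); CH3 at 240° is eclipsed with Cl at 240° (11.7). Total 25.9 kJ/mol.
Ph at 180° is staggered. CN at 0° is gauche with Cl at 300° (2.2); CH3 at 240° is gauche with Ph at 180° (4.6); CH3 at 240° is gauche with Cl at 300° (2.7). Total 9.5 kJ/mol.
Ph at 240° is eclipsed. CN at 0° is eclipsed with Cl at 0° (7.3); H at 120° is eclipsed with H at 120° (4.2); CH3 at 240° is eclipsed with Ph at 240° (13.5). Total 25.0 kJ/mol.
Ph at 300° is staggered. CN at 0° is gauche with Ph at 300° (3.6); CN at 0° is gauche with Cl at 60° (2.2); CH3 at 240° is gauche with Ph at 300° (4.6). Total 10.4 kJ/mol.
Max at 120° (25.9 kJ/mol), min at 60° (6.3 kJ/mol); barrier = 19.6 kJ/mol.

19.6 kJ/mol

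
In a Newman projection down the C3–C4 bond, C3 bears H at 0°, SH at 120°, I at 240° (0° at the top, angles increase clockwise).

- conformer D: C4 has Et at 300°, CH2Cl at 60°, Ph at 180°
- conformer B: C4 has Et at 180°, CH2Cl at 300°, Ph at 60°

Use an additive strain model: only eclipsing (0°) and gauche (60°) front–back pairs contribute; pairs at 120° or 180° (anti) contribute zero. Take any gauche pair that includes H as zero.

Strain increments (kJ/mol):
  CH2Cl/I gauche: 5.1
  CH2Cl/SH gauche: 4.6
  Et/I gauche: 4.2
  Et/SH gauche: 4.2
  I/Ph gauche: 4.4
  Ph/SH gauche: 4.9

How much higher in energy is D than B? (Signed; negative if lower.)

D (staggered): SH–CH2Cl gauche, SH–Ph gauche, I–Et gauche, I–Ph gauche; 4.6 + 4.9 + 4.2 + 4.4 = 18.1 kJ/mol.
B (staggered): SH–Et gauche, SH–Ph gauche, I–Et gauche, I–CH2Cl gauche; 4.2 + 4.9 + 4.2 + 5.1 = 18.4 kJ/mol.
E(D) − E(B) = 18.1 − 18.4 = -0.3 kJ/mol.

-0.3 kJ/mol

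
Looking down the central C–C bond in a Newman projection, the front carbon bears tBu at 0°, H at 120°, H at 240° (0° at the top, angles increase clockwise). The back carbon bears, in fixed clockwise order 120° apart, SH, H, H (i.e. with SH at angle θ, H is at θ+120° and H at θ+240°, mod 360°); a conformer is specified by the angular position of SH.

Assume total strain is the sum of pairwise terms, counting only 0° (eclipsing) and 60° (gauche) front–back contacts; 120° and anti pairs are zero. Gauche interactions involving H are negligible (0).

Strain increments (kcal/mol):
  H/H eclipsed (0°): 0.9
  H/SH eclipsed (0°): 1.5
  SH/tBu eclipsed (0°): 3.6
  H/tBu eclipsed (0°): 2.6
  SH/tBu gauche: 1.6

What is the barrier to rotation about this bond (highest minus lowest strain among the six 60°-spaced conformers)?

5.4 kcal/mol

SH at 0° (eclipsed): tBu(0°)/SH(0°) eclipsed 3.6; H(120°)/H(120°) eclipsed 0.9; H(240°)/H(240°) eclipsed 0.9 → 5.4 kcal/mol.
SH at 60° (staggered): tBu(0°)/SH(60°) gauche 1.6 → 1.6 kcal/mol.
SH at 120° (eclipsed): tBu(0°)/H(0°) eclipsed 2.6; H(120°)/SH(120°) eclipsed 1.5; H(240°)/H(240°) eclipsed 0.9 → 5.0 kcal/mol.
SH at 180° (staggered): no non-H gauche contacts → 0.0 kcal/mol.
SH at 240° (eclipsed): tBu(0°)/H(0°) eclipsed 2.6; H(120°)/H(120°) eclipsed 0.9; H(240°)/SH(240°) eclipsed 1.5 → 5.0 kcal/mol.
SH at 300° (staggered): tBu(0°)/SH(300°) gauche 1.6 → 1.6 kcal/mol.
Max at 0° (5.4 kcal/mol), min at 180° (0.0 kcal/mol); barrier = 5.4 kcal/mol.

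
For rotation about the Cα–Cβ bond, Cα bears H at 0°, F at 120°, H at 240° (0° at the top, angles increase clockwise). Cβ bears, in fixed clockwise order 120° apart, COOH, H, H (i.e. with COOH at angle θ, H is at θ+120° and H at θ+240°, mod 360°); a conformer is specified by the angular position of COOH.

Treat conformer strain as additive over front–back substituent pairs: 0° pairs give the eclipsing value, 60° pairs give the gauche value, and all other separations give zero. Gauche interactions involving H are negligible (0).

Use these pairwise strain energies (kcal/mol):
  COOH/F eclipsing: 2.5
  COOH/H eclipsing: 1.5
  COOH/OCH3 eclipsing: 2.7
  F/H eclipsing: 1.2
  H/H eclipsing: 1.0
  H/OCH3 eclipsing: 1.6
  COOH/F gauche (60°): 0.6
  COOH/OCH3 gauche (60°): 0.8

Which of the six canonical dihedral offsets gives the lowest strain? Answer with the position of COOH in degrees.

300°

COOH at 0° (eclipsed): H–COOH eclipsed, F–H eclipsed, H–H eclipsed; 1.5 + 1.2 + 1.0 = 3.7 kcal/mol.
COOH at 60° (staggered): F–COOH gauche; 0.6 = 0.6 kcal/mol.
COOH at 120° (eclipsed): H–H eclipsed, F–COOH eclipsed, H–H eclipsed; 1.0 + 2.5 + 1.0 = 4.5 kcal/mol.
COOH at 180° (staggered): F–COOH gauche; 0.6 = 0.6 kcal/mol.
COOH at 240° (eclipsed): H–H eclipsed, F–H eclipsed, H–COOH eclipsed; 1.0 + 1.2 + 1.5 = 3.7 kcal/mol.
COOH at 300° (staggered): no non-H gauche contacts → 0.0 kcal/mol.
The minimum (0.0 kcal/mol) occurs with COOH at 300°.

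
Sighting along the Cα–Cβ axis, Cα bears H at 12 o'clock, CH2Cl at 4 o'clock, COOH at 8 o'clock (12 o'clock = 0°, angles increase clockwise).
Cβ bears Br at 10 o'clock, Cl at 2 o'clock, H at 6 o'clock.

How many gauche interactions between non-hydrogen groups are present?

Non-H gauche pairs: CH2Cl(120°)/Cl(60°); COOH(240°)/Br(300°) — 2 interactions.

2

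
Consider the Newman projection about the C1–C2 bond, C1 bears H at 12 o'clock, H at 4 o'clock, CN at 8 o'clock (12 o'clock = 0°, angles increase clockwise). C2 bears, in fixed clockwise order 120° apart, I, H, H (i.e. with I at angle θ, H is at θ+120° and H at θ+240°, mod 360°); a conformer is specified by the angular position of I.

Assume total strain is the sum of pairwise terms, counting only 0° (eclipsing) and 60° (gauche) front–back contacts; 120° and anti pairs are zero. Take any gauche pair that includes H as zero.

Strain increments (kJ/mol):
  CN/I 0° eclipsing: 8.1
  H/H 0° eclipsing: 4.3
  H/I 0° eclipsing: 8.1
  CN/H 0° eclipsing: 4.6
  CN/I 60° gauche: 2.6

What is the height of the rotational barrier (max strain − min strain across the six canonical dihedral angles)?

17.0 kJ/mol

I at 0° (eclipsed): H(0°)/I(0°) eclipsed 8.1; H(120°)/H(120°) eclipsed 4.3; CN(240°)/H(240°) eclipsed 4.6 → 17.0 kJ/mol.
I at 60° (staggered): no non-H gauche contacts → 0.0 kJ/mol.
I at 120° (eclipsed): H(0°)/H(0°) eclipsed 4.3; H(120°)/I(120°) eclipsed 8.1; CN(240°)/H(240°) eclipsed 4.6 → 17.0 kJ/mol.
I at 180° (staggered): CN(240°)/I(180°) gauche 2.6 → 2.6 kJ/mol.
I at 240° (eclipsed): H(0°)/H(0°) eclipsed 4.3; H(120°)/H(120°) eclipsed 4.3; CN(240°)/I(240°) eclipsed 8.1 → 16.7 kJ/mol.
I at 300° (staggered): CN(240°)/I(300°) gauche 2.6 → 2.6 kJ/mol.
Max at 0° (17.0 kJ/mol), min at 60° (0.0 kJ/mol); barrier = 17.0 kJ/mol.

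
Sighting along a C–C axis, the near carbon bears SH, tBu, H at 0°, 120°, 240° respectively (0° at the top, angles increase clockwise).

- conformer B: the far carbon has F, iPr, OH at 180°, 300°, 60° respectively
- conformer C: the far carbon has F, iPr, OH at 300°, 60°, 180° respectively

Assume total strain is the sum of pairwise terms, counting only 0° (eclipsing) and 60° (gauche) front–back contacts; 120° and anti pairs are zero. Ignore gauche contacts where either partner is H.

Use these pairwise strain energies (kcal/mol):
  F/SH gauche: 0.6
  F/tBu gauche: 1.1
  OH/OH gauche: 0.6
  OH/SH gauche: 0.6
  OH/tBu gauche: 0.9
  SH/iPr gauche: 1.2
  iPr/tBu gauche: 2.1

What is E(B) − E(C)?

B (staggered): SH(0°)/iPr(300°) gauche 1.2; SH(0°)/OH(60°) gauche 0.6; tBu(120°)/F(180°) gauche 1.1; tBu(120°)/OH(60°) gauche 0.9 → 3.8 kcal/mol.
C (staggered): SH(0°)/F(300°) gauche 0.6; SH(0°)/iPr(60°) gauche 1.2; tBu(120°)/iPr(60°) gauche 2.1; tBu(120°)/OH(180°) gauche 0.9 → 4.8 kcal/mol.
E(B) − E(C) = 3.8 − 4.8 = -1.0 kcal/mol.

-1.0 kcal/mol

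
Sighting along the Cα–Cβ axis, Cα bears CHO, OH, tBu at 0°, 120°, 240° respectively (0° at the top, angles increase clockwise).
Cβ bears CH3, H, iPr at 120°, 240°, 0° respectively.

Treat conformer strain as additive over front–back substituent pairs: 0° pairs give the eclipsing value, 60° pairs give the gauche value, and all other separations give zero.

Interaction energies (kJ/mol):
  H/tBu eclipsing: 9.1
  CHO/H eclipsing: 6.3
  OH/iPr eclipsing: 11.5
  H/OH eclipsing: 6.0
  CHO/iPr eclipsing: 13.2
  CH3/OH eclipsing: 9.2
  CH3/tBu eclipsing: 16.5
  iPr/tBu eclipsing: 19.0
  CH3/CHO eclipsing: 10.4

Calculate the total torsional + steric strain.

This conformer is eclipsed. CHO at 0° is eclipsed with iPr at 0° (13.2); OH at 120° is eclipsed with CH3 at 120° (9.2); tBu at 240° is eclipsed with H at 240° (9.1). Total 31.5 kJ/mol.

31.5 kJ/mol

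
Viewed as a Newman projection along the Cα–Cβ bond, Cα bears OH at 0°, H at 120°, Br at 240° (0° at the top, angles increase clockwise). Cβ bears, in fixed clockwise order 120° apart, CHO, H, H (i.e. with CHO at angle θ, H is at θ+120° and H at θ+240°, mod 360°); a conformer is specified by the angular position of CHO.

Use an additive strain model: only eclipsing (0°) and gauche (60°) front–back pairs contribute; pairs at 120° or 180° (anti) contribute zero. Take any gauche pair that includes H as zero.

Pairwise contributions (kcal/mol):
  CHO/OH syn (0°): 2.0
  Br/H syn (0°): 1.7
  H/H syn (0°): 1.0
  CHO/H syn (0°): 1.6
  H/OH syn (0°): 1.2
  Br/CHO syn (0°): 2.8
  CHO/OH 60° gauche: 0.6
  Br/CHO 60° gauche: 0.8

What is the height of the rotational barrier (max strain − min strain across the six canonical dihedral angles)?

CHO at 0° (eclipsed): OH(0°)/CHO(0°) eclipsed 2.0; H(120°)/H(120°) eclipsed 1.0; Br(240°)/H(240°) eclipsed 1.7 → 4.7 kcal/mol.
CHO at 60° (staggered): OH(0°)/CHO(60°) gauche 0.6 → 0.6 kcal/mol.
CHO at 120° (eclipsed): OH(0°)/H(0°) eclipsed 1.2; H(120°)/CHO(120°) eclipsed 1.6; Br(240°)/H(240°) eclipsed 1.7 → 4.5 kcal/mol.
CHO at 180° (staggered): Br(240°)/CHO(180°) gauche 0.8 → 0.8 kcal/mol.
CHO at 240° (eclipsed): OH(0°)/H(0°) eclipsed 1.2; H(120°)/H(120°) eclipsed 1.0; Br(240°)/CHO(240°) eclipsed 2.8 → 5.0 kcal/mol.
CHO at 300° (staggered): OH(0°)/CHO(300°) gauche 0.6; Br(240°)/CHO(300°) gauche 0.8 → 1.4 kcal/mol.
Max at 240° (5.0 kcal/mol), min at 60° (0.6 kcal/mol); barrier = 4.4 kcal/mol.

4.4 kcal/mol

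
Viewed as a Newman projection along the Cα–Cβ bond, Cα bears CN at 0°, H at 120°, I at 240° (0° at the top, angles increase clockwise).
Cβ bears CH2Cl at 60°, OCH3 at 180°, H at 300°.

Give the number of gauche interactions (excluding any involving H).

2

Non-H gauche pairs: CN(0°)/CH2Cl(60°); I(240°)/OCH3(180°) — 2 interactions.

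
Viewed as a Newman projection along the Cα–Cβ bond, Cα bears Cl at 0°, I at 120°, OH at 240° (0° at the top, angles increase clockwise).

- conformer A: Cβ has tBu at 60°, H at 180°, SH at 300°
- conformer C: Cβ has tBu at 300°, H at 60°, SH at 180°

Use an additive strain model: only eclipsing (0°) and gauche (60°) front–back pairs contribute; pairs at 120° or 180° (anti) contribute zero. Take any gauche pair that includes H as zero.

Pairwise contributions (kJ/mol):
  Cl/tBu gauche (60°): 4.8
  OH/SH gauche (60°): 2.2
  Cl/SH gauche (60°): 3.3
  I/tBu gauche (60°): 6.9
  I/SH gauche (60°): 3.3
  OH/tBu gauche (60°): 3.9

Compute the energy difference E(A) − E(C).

+3.0 kJ/mol

A (staggered): Cl–tBu gauche, Cl–SH gauche, I–tBu gauche, OH–SH gauche; 4.8 + 3.3 + 6.9 + 2.2 = 17.2 kJ/mol.
C (staggered): Cl–tBu gauche, I–SH gauche, OH–tBu gauche, OH–SH gauche; 4.8 + 3.3 + 3.9 + 2.2 = 14.2 kJ/mol.
E(A) − E(C) = 17.2 − 14.2 = +3.0 kJ/mol.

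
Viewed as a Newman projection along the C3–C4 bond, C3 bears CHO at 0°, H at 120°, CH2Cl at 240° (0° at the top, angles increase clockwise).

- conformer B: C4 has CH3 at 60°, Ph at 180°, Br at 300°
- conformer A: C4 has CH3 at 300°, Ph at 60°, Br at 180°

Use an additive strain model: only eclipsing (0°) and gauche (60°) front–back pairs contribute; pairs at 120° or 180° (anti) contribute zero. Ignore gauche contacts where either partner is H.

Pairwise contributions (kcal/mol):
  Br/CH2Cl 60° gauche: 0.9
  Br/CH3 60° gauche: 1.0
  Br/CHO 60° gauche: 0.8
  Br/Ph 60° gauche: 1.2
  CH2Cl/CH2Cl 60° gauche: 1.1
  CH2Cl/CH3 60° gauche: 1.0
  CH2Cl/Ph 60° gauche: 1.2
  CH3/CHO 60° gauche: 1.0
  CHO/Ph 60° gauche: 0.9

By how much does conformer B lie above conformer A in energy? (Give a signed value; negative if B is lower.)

+0.1 kcal/mol

B (staggered): CHO–CH3 gauche, CHO–Br gauche, CH2Cl–Ph gauche, CH2Cl–Br gauche; 1.0 + 0.8 + 1.2 + 0.9 = 3.9 kcal/mol.
A (staggered): CHO–CH3 gauche, CHO–Ph gauche, CH2Cl–CH3 gauche, CH2Cl–Br gauche; 1.0 + 0.9 + 1.0 + 0.9 = 3.8 kcal/mol.
E(B) − E(A) = 3.9 − 3.8 = +0.1 kcal/mol.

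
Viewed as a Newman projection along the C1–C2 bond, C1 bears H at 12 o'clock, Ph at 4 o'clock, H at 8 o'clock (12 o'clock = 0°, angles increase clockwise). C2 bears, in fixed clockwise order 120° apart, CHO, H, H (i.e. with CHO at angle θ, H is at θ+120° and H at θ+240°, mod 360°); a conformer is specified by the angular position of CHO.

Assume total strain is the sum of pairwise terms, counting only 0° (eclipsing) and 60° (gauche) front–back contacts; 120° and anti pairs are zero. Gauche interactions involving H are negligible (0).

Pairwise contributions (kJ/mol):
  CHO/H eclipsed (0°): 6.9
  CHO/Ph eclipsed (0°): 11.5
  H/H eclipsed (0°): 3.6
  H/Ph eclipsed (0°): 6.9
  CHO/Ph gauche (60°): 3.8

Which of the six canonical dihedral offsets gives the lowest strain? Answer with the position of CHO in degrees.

CHO at 0° (eclipsed): H(0°)/CHO(0°) eclipsed 6.9; Ph(120°)/H(120°) eclipsed 6.9; H(240°)/H(240°) eclipsed 3.6 → 17.4 kJ/mol.
CHO at 60° (staggered): Ph(120°)/CHO(60°) gauche 3.8 → 3.8 kJ/mol.
CHO at 120° (eclipsed): H(0°)/H(0°) eclipsed 3.6; Ph(120°)/CHO(120°) eclipsed 11.5; H(240°)/H(240°) eclipsed 3.6 → 18.7 kJ/mol.
CHO at 180° (staggered): Ph(120°)/CHO(180°) gauche 3.8 → 3.8 kJ/mol.
CHO at 240° (eclipsed): H(0°)/H(0°) eclipsed 3.6; Ph(120°)/H(120°) eclipsed 6.9; H(240°)/CHO(240°) eclipsed 6.9 → 17.4 kJ/mol.
CHO at 300° (staggered): no non-H gauche contacts → 0.0 kJ/mol.
The minimum (0.0 kJ/mol) occurs with CHO at 300°.

300°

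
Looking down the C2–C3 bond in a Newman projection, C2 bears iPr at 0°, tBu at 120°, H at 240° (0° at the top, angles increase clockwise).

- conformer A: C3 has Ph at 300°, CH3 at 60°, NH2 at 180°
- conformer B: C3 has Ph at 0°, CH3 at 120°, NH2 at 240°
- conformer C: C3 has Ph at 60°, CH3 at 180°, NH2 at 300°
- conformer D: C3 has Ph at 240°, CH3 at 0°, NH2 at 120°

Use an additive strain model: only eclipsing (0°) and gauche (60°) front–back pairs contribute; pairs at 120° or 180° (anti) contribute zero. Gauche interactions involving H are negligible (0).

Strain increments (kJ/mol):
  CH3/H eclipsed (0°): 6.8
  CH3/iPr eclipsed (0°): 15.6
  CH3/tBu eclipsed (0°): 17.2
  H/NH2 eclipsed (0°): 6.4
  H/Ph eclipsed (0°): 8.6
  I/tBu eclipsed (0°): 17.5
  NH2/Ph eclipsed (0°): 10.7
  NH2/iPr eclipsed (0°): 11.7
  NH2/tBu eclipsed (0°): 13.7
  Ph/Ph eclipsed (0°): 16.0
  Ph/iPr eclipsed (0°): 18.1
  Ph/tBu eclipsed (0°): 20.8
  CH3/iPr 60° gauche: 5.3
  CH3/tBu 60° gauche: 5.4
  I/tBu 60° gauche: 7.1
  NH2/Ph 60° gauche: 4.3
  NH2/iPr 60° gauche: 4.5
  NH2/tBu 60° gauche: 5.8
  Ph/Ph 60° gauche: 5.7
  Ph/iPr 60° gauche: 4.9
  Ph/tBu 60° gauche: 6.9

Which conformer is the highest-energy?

B

A (staggered): iPr–Ph gauche, iPr–CH3 gauche, tBu–CH3 gauche, tBu–NH2 gauche; 4.9 + 5.3 + 5.4 + 5.8 = 21.4 kJ/mol.
B (eclipsed): iPr–Ph eclipsed, tBu–CH3 eclipsed, H–NH2 eclipsed; 18.1 + 17.2 + 6.4 = 41.7 kJ/mol.
C (staggered): iPr–Ph gauche, iPr–NH2 gauche, tBu–Ph gauche, tBu–CH3 gauche; 4.9 + 4.5 + 6.9 + 5.4 = 21.7 kJ/mol.
D (eclipsed): iPr–CH3 eclipsed, tBu–NH2 eclipsed, H–Ph eclipsed; 15.6 + 13.7 + 8.6 = 37.9 kJ/mol.
B has the highest total (41.7 kJ/mol).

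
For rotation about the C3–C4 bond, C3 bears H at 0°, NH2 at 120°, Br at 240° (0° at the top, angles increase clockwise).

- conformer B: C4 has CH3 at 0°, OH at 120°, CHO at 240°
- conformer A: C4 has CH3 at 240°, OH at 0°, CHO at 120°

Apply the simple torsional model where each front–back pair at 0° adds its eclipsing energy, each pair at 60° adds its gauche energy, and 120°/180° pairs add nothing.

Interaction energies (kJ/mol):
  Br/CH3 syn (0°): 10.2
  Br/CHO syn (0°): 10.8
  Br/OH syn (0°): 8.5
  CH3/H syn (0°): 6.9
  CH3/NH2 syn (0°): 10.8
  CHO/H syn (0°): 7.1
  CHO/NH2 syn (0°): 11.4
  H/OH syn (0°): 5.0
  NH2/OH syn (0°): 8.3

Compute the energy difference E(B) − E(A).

-0.6 kJ/mol

B is eclipsed. H at 0° is eclipsed with CH3 at 0° (6.9); NH2 at 120° is eclipsed with OH at 120° (8.3); Br at 240° is eclipsed with CHO at 240° (10.8). Total 26.0 kJ/mol.
A is eclipsed. H at 0° is eclipsed with OH at 0° (5.0); NH2 at 120° is eclipsed with CHO at 120° (11.4); Br at 240° is eclipsed with CH3 at 240° (10.2). Total 26.6 kJ/mol.
E(B) − E(A) = 26.0 − 26.6 = -0.6 kJ/mol.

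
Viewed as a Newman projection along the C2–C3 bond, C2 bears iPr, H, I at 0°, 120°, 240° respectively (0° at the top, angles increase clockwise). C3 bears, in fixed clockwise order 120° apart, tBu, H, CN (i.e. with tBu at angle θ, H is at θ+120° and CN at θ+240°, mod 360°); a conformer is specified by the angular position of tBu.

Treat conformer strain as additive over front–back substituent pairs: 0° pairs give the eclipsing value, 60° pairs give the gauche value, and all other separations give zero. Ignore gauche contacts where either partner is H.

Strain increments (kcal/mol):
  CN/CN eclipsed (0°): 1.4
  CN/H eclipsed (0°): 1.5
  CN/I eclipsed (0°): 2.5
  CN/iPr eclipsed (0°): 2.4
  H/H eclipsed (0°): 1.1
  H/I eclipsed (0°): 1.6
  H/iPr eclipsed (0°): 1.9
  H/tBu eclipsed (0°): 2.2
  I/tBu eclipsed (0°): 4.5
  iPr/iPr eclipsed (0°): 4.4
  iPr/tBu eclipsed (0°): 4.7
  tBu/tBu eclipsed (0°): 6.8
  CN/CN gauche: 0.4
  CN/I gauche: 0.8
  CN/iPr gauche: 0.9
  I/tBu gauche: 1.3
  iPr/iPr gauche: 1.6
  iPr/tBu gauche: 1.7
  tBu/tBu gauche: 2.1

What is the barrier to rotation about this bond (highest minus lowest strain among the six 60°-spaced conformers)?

6.1 kcal/mol

tBu at 0° (eclipsed): iPr–tBu eclipsed, H–H eclipsed, I–CN eclipsed; 4.7 + 1.1 + 2.5 = 8.3 kcal/mol.
tBu at 60° (staggered): iPr–tBu gauche, iPr–CN gauche, I–CN gauche; 1.7 + 0.9 + 0.8 = 3.4 kcal/mol.
tBu at 120° (eclipsed): iPr–CN eclipsed, H–tBu eclipsed, I–H eclipsed; 2.4 + 2.2 + 1.6 = 6.2 kcal/mol.
tBu at 180° (staggered): iPr–CN gauche, I–tBu gauche; 0.9 + 1.3 = 2.2 kcal/mol.
tBu at 240° (eclipsed): iPr–H eclipsed, H–CN eclipsed, I–tBu eclipsed; 1.9 + 1.5 + 4.5 = 7.9 kcal/mol.
tBu at 300° (staggered): iPr–tBu gauche, I–tBu gauche, I–CN gauche; 1.7 + 1.3 + 0.8 = 3.8 kcal/mol.
Max at 0° (8.3 kcal/mol), min at 180° (2.2 kcal/mol); barrier = 6.1 kcal/mol.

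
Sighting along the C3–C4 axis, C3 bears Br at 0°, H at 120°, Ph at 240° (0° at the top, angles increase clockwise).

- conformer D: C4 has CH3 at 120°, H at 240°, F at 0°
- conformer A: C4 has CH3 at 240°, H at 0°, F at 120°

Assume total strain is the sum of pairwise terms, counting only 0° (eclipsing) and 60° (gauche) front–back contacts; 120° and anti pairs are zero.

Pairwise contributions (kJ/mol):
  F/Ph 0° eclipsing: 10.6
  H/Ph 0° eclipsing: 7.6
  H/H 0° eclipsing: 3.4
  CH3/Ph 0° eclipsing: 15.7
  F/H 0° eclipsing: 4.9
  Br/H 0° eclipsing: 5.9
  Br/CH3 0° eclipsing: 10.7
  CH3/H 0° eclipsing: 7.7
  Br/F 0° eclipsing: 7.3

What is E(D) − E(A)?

D (eclipsed): Br–F eclipsed, H–CH3 eclipsed, Ph–H eclipsed; 7.3 + 7.7 + 7.6 = 22.6 kJ/mol.
A (eclipsed): Br–H eclipsed, H–F eclipsed, Ph–CH3 eclipsed; 5.9 + 4.9 + 15.7 = 26.5 kJ/mol.
E(D) − E(A) = 22.6 − 26.5 = -3.9 kJ/mol.

-3.9 kJ/mol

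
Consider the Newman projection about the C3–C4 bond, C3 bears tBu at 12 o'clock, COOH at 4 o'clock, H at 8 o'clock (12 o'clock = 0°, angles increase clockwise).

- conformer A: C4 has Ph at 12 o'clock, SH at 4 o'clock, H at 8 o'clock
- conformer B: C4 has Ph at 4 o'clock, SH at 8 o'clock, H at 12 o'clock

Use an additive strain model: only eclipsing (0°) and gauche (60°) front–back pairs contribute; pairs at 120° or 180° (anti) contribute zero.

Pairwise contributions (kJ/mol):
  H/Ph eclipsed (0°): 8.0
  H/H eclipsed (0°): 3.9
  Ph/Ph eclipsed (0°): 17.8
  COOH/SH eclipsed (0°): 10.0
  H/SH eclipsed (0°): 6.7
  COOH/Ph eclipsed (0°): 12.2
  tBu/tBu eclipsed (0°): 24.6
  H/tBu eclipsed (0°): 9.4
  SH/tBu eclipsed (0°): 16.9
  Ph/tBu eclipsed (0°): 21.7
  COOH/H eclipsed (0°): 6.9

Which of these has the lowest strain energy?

A is eclipsed. tBu at 0° is eclipsed with Ph at 0° (21.7); COOH at 120° is eclipsed with SH at 120° (10.0); H at 240° is eclipsed with H at 240° (3.9). Total 35.6 kJ/mol.
B is eclipsed. tBu at 0° is eclipsed with H at 0° (9.4); COOH at 120° is eclipsed with Ph at 120° (12.2); H at 240° is eclipsed with SH at 240° (6.7). Total 28.3 kJ/mol.
B has the lowest total (28.3 kJ/mol).

B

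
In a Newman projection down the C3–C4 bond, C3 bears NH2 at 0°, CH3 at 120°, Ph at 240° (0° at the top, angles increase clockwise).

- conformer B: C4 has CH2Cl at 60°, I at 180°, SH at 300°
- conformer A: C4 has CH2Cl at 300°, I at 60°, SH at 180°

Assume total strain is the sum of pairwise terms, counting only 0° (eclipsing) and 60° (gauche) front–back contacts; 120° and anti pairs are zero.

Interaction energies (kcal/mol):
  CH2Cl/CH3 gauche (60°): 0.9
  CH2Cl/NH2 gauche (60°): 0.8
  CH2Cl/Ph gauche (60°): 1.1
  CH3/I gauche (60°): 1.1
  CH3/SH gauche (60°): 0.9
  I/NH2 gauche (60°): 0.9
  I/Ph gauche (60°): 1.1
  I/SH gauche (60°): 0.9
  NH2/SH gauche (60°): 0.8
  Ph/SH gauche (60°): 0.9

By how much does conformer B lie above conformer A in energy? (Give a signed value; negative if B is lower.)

-0.1 kcal/mol

B is staggered. NH2 at 0° is gauche with CH2Cl at 60° (0.8); NH2 at 0° is gauche with SH at 300° (0.8); CH3 at 120° is gauche with CH2Cl at 60° (0.9); CH3 at 120° is gauche with I at 180° (1.1); Ph at 240° is gauche with I at 180° (1.1); Ph at 240° is gauche with SH at 300° (0.9). Total 5.6 kcal/mol.
A is staggered. NH2 at 0° is gauche with CH2Cl at 300° (0.8); NH2 at 0° is gauche with I at 60° (0.9); CH3 at 120° is gauche with I at 60° (1.1); CH3 at 120° is gauche with SH at 180° (0.9); Ph at 240° is gauche with CH2Cl at 300° (1.1); Ph at 240° is gauche with SH at 180° (0.9). Total 5.7 kcal/mol.
E(B) − E(A) = 5.6 − 5.7 = -0.1 kcal/mol.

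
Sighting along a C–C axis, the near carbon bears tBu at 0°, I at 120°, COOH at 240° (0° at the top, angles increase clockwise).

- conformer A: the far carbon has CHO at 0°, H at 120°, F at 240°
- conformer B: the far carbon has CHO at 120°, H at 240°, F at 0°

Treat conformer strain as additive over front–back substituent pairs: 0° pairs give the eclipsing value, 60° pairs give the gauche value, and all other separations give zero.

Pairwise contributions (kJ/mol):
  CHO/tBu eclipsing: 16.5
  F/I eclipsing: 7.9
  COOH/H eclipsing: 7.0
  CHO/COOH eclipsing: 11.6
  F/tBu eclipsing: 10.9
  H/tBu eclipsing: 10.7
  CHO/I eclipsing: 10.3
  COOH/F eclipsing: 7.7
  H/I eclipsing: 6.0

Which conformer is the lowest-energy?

A (eclipsed): tBu(0°)/CHO(0°) eclipsed 16.5; I(120°)/H(120°) eclipsed 6.0; COOH(240°)/F(240°) eclipsed 7.7 → 30.2 kJ/mol.
B (eclipsed): tBu(0°)/F(0°) eclipsed 10.9; I(120°)/CHO(120°) eclipsed 10.3; COOH(240°)/H(240°) eclipsed 7.0 → 28.2 kJ/mol.
B has the lowest total (28.2 kJ/mol).

B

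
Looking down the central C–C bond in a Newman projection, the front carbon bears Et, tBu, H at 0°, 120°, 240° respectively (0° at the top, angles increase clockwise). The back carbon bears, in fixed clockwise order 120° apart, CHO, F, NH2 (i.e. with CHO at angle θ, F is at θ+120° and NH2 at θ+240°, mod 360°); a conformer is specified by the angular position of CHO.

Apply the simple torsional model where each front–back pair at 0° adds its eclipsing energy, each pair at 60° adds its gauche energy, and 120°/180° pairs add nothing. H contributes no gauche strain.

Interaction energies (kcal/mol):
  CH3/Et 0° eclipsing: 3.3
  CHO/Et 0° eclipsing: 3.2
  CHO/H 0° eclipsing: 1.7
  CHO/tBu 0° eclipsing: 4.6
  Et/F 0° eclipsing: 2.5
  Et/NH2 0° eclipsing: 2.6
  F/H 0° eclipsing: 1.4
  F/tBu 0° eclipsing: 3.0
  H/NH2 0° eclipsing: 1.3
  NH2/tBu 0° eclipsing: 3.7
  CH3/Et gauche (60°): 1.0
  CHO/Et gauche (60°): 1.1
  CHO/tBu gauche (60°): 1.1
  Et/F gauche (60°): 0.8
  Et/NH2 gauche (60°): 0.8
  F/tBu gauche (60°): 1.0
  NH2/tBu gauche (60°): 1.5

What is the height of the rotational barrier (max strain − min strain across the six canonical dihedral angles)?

4.6 kcal/mol

CHO at 0° (eclipsed): Et–CHO eclipsed, tBu–F eclipsed, H–NH2 eclipsed; 3.2 + 3.0 + 1.3 = 7.5 kcal/mol.
CHO at 60° (staggered): Et–CHO gauche, Et–NH2 gauche, tBu–CHO gauche, tBu–F gauche; 1.1 + 0.8 + 1.1 + 1.0 = 4.0 kcal/mol.
CHO at 120° (eclipsed): Et–NH2 eclipsed, tBu–CHO eclipsed, H–F eclipsed; 2.6 + 4.6 + 1.4 = 8.6 kcal/mol.
CHO at 180° (staggered): Et–F gauche, Et–NH2 gauche, tBu–CHO gauche, tBu–NH2 gauche; 0.8 + 0.8 + 1.1 + 1.5 = 4.2 kcal/mol.
CHO at 240° (eclipsed): Et–F eclipsed, tBu–NH2 eclipsed, H–CHO eclipsed; 2.5 + 3.7 + 1.7 = 7.9 kcal/mol.
CHO at 300° (staggered): Et–CHO gauche, Et–F gauche, tBu–F gauche, tBu–NH2 gauche; 1.1 + 0.8 + 1.0 + 1.5 = 4.4 kcal/mol.
Max at 120° (8.6 kcal/mol), min at 60° (4.0 kcal/mol); barrier = 4.6 kcal/mol.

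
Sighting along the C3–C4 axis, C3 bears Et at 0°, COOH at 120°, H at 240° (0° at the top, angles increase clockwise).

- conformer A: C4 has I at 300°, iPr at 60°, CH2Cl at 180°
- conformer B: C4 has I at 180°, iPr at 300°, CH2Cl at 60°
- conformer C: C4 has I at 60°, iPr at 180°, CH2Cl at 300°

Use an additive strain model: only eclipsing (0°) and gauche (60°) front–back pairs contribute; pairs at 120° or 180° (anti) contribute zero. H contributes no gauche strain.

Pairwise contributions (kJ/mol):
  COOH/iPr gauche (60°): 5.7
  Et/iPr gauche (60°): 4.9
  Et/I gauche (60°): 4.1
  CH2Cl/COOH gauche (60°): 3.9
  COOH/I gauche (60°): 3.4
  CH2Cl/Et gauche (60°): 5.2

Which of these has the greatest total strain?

A is staggered. Et at 0° is gauche with I at 300° (4.1); Et at 0° is gauche with iPr at 60° (4.9); COOH at 120° is gauche with iPr at 60° (5.7); COOH at 120° is gauche with CH2Cl at 180° (3.9). Total 18.6 kJ/mol.
B is staggered. Et at 0° is gauche with iPr at 300° (4.9); Et at 0° is gauche with CH2Cl at 60° (5.2); COOH at 120° is gauche with I at 180° (3.4); COOH at 120° is gauche with CH2Cl at 60° (3.9). Total 17.4 kJ/mol.
C is staggered. Et at 0° is gauche with I at 60° (4.1); Et at 0° is gauche with CH2Cl at 300° (5.2); COOH at 120° is gauche with I at 60° (3.4); COOH at 120° is gauche with iPr at 180° (5.7). Total 18.4 kJ/mol.
A has the highest total (18.6 kJ/mol).

A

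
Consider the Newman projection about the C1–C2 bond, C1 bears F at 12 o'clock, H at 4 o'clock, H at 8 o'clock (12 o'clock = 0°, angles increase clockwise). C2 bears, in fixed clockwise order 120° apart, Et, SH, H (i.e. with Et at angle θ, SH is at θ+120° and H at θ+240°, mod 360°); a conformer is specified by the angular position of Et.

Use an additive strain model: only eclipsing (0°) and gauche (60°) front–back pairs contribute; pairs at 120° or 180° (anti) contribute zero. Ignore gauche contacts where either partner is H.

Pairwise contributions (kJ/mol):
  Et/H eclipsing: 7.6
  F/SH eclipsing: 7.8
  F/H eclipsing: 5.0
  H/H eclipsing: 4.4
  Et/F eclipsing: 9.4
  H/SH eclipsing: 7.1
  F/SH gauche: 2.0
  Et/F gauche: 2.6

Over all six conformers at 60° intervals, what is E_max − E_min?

18.9 kJ/mol

Et at 0° (eclipsed): F–Et eclipsed, H–SH eclipsed, H–H eclipsed; 9.4 + 7.1 + 4.4 = 20.9 kJ/mol.
Et at 60° (staggered): F–Et gauche; 2.6 = 2.6 kJ/mol.
Et at 120° (eclipsed): F–H eclipsed, H–Et eclipsed, H–SH eclipsed; 5.0 + 7.6 + 7.1 = 19.7 kJ/mol.
Et at 180° (staggered): F–SH gauche; 2.0 = 2.0 kJ/mol.
Et at 240° (eclipsed): F–SH eclipsed, H–H eclipsed, H–Et eclipsed; 7.8 + 4.4 + 7.6 = 19.8 kJ/mol.
Et at 300° (staggered): F–Et gauche, F–SH gauche; 2.6 + 2.0 = 4.6 kJ/mol.
Max at 0° (20.9 kJ/mol), min at 180° (2.0 kJ/mol); barrier = 18.9 kJ/mol.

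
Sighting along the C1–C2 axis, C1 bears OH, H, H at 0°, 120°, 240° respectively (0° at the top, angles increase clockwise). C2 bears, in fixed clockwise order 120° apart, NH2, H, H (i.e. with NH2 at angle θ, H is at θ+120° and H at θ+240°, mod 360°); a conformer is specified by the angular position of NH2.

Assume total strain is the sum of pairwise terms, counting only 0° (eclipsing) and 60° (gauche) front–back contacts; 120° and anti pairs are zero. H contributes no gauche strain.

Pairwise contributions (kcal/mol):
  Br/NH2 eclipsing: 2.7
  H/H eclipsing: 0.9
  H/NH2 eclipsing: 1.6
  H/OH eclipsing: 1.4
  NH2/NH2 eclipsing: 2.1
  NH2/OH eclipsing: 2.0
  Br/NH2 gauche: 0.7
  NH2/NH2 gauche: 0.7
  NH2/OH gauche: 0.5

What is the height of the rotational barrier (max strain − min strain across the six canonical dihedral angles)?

NH2 at 0° is eclipsed. OH at 0° is eclipsed with NH2 at 0° (2.0); H at 120° is eclipsed with H at 120° (0.9); H at 240° is eclipsed with H at 240° (0.9). Total 3.8 kcal/mol.
NH2 at 60° is staggered. OH at 0° is gauche with NH2 at 60° (0.5). Total 0.5 kcal/mol.
NH2 at 120° is eclipsed. OH at 0° is eclipsed with H at 0° (1.4); H at 120° is eclipsed with NH2 at 120° (1.6); H at 240° is eclipsed with H at 240° (0.9). Total 3.9 kcal/mol.
NH2 at 180° (staggered): no non-H gauche contacts → 0.0 kcal/mol.
NH2 at 240° is eclipsed. OH at 0° is eclipsed with H at 0° (1.4); H at 120° is eclipsed with H at 120° (0.9); H at 240° is eclipsed with NH2 at 240° (1.6). Total 3.9 kcal/mol.
NH2 at 300° is staggered. OH at 0° is gauche with NH2 at 300° (0.5). Total 0.5 kcal/mol.
Max at 120° (3.9 kcal/mol), min at 180° (0.0 kcal/mol); barrier = 3.9 kcal/mol.

3.9 kcal/mol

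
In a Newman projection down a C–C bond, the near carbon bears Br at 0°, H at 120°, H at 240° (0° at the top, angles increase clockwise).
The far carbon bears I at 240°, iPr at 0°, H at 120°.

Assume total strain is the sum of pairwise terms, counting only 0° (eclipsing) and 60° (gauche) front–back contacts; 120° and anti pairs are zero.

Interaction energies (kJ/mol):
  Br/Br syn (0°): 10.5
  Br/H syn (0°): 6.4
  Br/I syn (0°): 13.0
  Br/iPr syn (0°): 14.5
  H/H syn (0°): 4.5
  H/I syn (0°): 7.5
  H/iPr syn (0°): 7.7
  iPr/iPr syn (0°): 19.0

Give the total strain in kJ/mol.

26.5 kJ/mol

This conformer is eclipsed. Br at 0° is eclipsed with iPr at 0° (14.5); H at 120° is eclipsed with H at 120° (4.5); H at 240° is eclipsed with I at 240° (7.5). Total 26.5 kJ/mol.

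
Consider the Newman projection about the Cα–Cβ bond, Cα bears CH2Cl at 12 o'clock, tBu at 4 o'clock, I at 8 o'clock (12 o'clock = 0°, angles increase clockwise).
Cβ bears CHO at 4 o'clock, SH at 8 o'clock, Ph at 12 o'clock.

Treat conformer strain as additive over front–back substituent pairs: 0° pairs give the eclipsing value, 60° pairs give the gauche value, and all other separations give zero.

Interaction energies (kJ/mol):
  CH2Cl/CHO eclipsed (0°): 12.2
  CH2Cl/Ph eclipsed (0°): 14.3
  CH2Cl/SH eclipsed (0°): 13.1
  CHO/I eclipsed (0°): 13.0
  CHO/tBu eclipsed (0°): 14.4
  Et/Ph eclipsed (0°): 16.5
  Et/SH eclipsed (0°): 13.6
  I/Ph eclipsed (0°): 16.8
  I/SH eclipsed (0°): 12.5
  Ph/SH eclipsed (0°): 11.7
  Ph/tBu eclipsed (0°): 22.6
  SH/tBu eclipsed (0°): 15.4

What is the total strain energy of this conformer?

This conformer (eclipsed): CH2Cl–Ph eclipsed, tBu–CHO eclipsed, I–SH eclipsed; 14.3 + 14.4 + 12.5 = 41.2 kJ/mol.

41.2 kJ/mol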